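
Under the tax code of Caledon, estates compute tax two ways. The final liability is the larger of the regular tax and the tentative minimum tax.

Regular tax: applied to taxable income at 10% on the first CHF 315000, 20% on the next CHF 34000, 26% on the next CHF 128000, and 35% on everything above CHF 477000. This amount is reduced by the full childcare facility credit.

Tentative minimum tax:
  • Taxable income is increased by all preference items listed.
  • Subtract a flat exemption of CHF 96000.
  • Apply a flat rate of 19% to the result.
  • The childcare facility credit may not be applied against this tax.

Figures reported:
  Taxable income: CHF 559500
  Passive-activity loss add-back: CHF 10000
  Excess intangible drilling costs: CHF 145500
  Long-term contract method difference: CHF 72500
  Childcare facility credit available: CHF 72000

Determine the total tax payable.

Tentative minimum tax:
  Adjusted income: CHF 559500 + CHF 10000 + CHF 145500 + CHF 72500 = CHF 787500
  Less exemption CHF 96000 → base CHF 691500
  CHF 691500 × 19% = CHF 131385

Regular tax:
  CHF 315000 × 10% = CHF 31500
  CHF 34000 × 20% = CHF 6800
  CHF 128000 × 26% = CHF 33280
  CHF 82500 × 35% = CHF 28875
  → CHF 100455
  Less childcare facility credit CHF 72000 → CHF 28455

CHF 131385 > CHF 28455, so the tentative minimum tax is the binding amount.

CHF 131385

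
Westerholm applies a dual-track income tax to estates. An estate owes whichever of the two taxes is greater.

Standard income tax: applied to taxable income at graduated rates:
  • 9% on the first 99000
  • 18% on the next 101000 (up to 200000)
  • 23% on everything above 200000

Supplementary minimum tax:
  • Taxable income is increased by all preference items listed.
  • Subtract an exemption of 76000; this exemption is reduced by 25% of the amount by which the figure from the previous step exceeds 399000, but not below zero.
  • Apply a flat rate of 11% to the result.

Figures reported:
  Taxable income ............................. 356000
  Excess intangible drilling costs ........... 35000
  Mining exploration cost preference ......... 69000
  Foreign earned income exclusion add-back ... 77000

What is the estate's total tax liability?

62970

Supplementary minimum tax:
  Adjusted income: 356000 + 35000 + 69000 + 77000 = 537000
  Exemption: 76000 − 25% × (537000 − 399000) = 76000 − 34500 = 41500
  Base: 537000 − 41500 = 495500
  495500 × 11% = 54505

Standard income tax:
  99000 × 9% = 8910
  101000 × 18% = 18180
  156000 × 23% = 35880
  → 62970

62970 > 54505, so the standard income tax governs.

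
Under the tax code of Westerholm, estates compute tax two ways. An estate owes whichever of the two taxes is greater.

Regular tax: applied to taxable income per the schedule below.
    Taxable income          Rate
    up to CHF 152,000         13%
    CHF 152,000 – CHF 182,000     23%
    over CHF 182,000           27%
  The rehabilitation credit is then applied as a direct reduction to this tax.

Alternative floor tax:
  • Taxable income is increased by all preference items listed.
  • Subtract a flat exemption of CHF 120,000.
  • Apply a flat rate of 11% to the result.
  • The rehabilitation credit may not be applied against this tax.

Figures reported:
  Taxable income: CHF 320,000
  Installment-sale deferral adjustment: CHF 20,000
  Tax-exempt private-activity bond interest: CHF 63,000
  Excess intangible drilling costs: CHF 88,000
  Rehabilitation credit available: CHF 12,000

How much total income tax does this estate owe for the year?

CHF 51,920

Alternative floor tax:
  Adjusted income: CHF 320,000 + CHF 20,000 + CHF 63,000 + CHF 88,000 = CHF 491,000
  Less exemption CHF 120,000 → base CHF 371,000
  CHF 371,000 × 11% = CHF 40,810

Regular tax:
  CHF 152,000 × 13% = CHF 19,760
  CHF 30,000 × 23% = CHF 6,900
  CHF 138,000 × 27% = CHF 37,260
  → CHF 63,920
  Less rehabilitation credit CHF 12,000 → CHF 51,920

CHF 51,920 > CHF 40,810, so the regular tax governs.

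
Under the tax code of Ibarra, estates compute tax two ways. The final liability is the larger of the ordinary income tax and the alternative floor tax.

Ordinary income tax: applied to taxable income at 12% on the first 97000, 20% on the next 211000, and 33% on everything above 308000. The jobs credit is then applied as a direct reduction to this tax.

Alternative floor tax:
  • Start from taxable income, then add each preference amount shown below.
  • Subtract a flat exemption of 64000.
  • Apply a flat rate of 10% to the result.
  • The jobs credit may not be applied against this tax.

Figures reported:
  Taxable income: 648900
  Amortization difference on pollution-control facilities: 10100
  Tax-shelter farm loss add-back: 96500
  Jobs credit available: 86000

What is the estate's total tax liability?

80337

Alternative floor tax:
  Adjusted income: 648900 + 10100 + 96500 = 755500
  Less exemption 64000 → base 691500
  691500 × 10% = 69150

Ordinary income tax:
  97000 × 12% = 11640
  211000 × 20% = 42200
  340900 × 33% = 112497
  → 166337
  Less jobs credit 86000 → 80337

80337 > 69150, so the ordinary income tax governs.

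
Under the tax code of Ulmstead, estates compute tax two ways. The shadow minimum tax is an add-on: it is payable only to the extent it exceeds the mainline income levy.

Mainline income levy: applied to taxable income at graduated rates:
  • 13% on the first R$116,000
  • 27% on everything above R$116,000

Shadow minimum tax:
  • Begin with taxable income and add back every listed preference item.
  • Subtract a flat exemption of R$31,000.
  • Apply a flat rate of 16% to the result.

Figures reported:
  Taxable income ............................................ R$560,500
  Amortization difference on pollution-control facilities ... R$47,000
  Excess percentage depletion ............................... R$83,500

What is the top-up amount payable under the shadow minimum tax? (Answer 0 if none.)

Mainline income levy:
  R$116,000 × 13% = R$15,080
  R$444,500 × 27% = R$120,015
  → R$135,095

Shadow minimum tax:
  Adjusted income: R$560,500 + R$47,000 + R$83,500 = R$691,000
  Less exemption R$31,000 → base R$660,000
  R$660,000 × 16% = R$105,600

R$105,600 ≤ R$135,095, so no add-on is due.

R$0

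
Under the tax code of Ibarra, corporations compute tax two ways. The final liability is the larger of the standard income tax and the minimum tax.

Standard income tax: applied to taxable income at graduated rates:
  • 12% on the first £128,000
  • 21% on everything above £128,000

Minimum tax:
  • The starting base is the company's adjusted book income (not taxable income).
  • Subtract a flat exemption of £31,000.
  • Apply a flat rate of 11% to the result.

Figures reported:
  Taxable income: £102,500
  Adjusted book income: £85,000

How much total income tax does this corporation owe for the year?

£12,300

Minimum tax:
  Base (adjusted book income): £85,000
  Less exemption £31,000 → base £54,000
  £54,000 × 11% = £5,940

Standard income tax:
  £102,500 × 12% = £12,300

£12,300 > £5,940, so the standard income tax governs.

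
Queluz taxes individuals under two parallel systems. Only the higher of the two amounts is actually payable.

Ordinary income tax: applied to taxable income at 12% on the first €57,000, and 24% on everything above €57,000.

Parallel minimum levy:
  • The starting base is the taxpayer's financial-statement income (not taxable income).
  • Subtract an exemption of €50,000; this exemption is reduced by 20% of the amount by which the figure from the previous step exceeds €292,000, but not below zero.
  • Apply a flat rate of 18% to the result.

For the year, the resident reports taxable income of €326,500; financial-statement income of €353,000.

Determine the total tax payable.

Parallel minimum levy:
  Base (financial-statement income): €353,000
  Exemption: €50,000 − 20% × (€353,000 − €292,000) = €50,000 − €12,200 = €37,800
  Base: €353,000 − €37,800 = €315,200
  €315,200 × 18% = €56,736

Ordinary income tax:
  €57,000 × 12% = €6,840
  €269,500 × 24% = €64,680
  → €71,520

€71,520 > €56,736, so the ordinary income tax governs.

€71,520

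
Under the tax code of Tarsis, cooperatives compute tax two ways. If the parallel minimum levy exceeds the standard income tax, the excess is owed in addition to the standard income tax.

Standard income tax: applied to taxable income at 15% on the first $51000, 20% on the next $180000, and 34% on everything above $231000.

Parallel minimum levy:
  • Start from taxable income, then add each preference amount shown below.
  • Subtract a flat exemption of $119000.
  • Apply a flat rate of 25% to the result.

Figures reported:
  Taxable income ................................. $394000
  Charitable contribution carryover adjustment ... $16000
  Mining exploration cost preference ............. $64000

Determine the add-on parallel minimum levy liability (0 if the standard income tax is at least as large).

Standard income tax:
  $51000 × 15% = $7650
  $180000 × 20% = $36000
  $163000 × 34% = $55420
  → $99070

Parallel minimum levy:
  Adjusted income: $394000 + $16000 + $64000 = $474000
  Less exemption $119000 → base $355000
  $355000 × 25% = $88750

$88750 ≤ $99070, so no add-on is due.

$0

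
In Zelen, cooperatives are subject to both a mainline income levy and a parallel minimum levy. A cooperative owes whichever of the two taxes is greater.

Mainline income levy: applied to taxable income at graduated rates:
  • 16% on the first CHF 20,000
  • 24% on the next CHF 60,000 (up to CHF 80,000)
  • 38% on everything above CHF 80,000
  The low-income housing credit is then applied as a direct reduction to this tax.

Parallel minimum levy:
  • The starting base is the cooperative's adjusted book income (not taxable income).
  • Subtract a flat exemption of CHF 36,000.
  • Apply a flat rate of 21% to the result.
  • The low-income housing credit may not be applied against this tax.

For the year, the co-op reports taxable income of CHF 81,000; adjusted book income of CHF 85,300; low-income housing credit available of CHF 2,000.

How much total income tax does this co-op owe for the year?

Mainline income levy:
  CHF 20,000 × 16% = CHF 3,200
  CHF 60,000 × 24% = CHF 14,400
  CHF 1,000 × 38% = CHF 380
  → CHF 17,980
  Less low-income housing credit CHF 2,000 → CHF 15,980

Parallel minimum levy:
  Base (adjusted book income): CHF 85,300
  Less exemption CHF 36,000 → base CHF 49,300
  CHF 49,300 × 21% = CHF 10,353

CHF 15,980 > CHF 10,353, so the mainline income levy governs.

CHF 15,980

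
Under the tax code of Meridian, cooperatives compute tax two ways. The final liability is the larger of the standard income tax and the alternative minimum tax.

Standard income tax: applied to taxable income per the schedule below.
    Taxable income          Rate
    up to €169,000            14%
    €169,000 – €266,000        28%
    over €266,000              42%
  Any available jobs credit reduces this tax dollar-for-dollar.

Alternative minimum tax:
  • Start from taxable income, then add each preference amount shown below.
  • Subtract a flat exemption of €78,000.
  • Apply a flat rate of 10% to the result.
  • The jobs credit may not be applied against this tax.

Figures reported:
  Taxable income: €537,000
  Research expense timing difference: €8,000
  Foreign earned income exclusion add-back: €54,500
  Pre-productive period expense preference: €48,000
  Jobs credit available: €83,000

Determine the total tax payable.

Alternative minimum tax:
  Adjusted income: €537,000 + €8,000 + €54,500 + €48,000 = €647,500
  Less exemption €78,000 → base €569,500
  €569,500 × 10% = €56,950

Standard income tax:
  €169,000 × 14% = €23,660
  €97,000 × 28% = €27,160
  €271,000 × 42% = €113,820
  → €164,640
  Less jobs credit €83,000 → €81,640

€81,640 > €56,950, so the standard income tax governs.

€81,640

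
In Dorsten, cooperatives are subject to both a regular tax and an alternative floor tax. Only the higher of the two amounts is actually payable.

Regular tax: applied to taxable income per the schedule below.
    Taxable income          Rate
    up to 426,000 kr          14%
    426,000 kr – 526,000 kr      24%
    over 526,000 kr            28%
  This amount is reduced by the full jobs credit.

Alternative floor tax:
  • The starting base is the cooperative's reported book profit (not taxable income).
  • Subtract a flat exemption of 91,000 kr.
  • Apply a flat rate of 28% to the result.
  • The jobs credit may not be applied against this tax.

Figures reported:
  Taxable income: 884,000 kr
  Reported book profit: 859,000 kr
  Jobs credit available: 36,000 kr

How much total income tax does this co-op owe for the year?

Alternative floor tax:
  Base (reported book profit): 859,000 kr
  Less exemption 91,000 kr → base 768,000 kr
  768,000 kr × 28% = 215,040 kr

Regular tax:
  426,000 kr × 14% = 59,640 kr
  100,000 kr × 24% = 24,000 kr
  358,000 kr × 28% = 100,240 kr
  → 183,880 kr
  Less jobs credit 36,000 kr → 147,880 kr

215,040 kr > 147,880 kr, so the alternative floor tax is the binding amount.

215,040 kr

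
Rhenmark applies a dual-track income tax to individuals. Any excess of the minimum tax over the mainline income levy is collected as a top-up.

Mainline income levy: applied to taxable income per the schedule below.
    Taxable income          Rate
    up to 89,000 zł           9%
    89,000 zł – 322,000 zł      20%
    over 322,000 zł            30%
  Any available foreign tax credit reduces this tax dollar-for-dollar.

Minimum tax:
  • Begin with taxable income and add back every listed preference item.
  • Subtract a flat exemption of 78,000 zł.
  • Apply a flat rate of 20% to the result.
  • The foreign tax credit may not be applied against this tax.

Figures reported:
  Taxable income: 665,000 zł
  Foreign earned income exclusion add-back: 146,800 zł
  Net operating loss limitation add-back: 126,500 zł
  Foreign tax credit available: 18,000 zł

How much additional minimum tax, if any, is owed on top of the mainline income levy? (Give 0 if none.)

Minimum tax:
  Adjusted income: 665,000 zł + 146,800 zł + 126,500 zł = 938,300 zł
  Less exemption 78,000 zł → base 860,300 zł
  860,300 zł × 20% = 172,060 zł

Mainline income levy:
  89,000 zł × 9% = 8,010 zł
  233,000 zł × 20% = 46,600 zł
  343,000 zł × 30% = 102,900 zł
  → 157,510 zł
  Less foreign tax credit 18,000 zł → 139,510 zł

Excess of minimum tax over mainline income levy: 172,060 zł − 139,510 zł = 32,550 zł.

32,550 zł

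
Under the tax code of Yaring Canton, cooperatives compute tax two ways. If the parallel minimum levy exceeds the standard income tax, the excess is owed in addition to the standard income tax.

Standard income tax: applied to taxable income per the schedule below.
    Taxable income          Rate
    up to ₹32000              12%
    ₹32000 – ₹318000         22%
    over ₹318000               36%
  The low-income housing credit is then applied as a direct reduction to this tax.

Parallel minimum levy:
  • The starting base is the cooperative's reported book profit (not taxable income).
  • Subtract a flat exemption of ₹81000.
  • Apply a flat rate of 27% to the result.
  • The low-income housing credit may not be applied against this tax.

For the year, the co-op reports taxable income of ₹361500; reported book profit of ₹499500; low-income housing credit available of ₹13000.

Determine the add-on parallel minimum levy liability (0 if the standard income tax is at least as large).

₹43575

Standard income tax:
  ₹32000 × 12% = ₹3840
  ₹286000 × 22% = ₹62920
  ₹43500 × 36% = ₹15660
  → ₹82420
  Less low-income housing credit ₹13000 → ₹69420

Parallel minimum levy:
  Base (reported book profit): ₹499500
  Less exemption ₹81000 → base ₹418500
  ₹418500 × 27% = ₹112995

Excess of parallel minimum levy over standard income tax: ₹112995 − ₹69420 = ₹43575.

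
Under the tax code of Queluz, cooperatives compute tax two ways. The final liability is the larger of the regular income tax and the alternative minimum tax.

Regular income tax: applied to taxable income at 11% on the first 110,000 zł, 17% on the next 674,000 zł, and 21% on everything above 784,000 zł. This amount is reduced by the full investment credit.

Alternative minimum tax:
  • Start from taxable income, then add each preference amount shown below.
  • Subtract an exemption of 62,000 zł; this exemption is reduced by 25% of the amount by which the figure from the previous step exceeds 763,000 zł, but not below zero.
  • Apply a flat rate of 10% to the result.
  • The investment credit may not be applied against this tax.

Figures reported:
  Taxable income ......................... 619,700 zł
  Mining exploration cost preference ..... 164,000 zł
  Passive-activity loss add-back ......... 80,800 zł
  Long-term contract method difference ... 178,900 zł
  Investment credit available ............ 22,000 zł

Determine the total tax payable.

Alternative minimum tax:
  Adjusted income: 619,700 zł + 164,000 zł + 80,800 zł + 178,900 zł = 1,043,400 zł
  Exemption: 25% × (1,043,400 zł − 763,000 zł) = 70,100 zł ≥ 62,000 zł, so the exemption is fully phased out
  Base: 1,043,400 zł − 0 zł = 1,043,400 zł
  1,043,400 zł × 10% = 104,340 zł

Regular income tax:
  110,000 zł × 11% = 12,100 zł
  509,700 zł × 17% = 86,649 zł
  → 98,749 zł
  Less investment credit 22,000 zł → 76,749 zł

104,340 zł > 76,749 zł, so the alternative minimum tax is the binding amount.

104,340 zł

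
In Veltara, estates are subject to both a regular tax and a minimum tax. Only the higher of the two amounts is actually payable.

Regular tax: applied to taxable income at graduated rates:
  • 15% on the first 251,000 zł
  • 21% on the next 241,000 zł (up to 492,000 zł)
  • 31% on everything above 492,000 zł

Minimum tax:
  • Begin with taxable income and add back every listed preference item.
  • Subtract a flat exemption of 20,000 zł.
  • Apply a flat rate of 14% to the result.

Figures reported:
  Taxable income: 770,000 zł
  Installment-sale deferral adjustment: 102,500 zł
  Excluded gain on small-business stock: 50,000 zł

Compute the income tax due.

174,440 zł

Minimum tax:
  Adjusted income: 770,000 zł + 102,500 zł + 50,000 zł = 922,500 zł
  Less exemption 20,000 zł → base 902,500 zł
  902,500 zł × 14% = 126,350 zł

Regular tax:
  251,000 zł × 15% = 37,650 zł
  241,000 zł × 21% = 50,610 zł
  278,000 zł × 31% = 86,180 zł
  → 174,440 zł

174,440 zł > 126,350 zł, so the regular tax governs.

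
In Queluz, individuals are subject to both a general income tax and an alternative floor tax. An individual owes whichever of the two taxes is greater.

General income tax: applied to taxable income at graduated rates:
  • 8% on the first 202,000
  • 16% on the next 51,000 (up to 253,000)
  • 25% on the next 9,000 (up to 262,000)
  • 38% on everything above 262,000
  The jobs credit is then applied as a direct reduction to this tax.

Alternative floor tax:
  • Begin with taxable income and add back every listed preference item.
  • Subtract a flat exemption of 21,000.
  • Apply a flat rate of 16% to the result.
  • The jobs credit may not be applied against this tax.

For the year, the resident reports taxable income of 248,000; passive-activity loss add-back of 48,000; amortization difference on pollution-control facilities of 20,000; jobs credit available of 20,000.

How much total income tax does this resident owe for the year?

Alternative floor tax:
  Adjusted income: 248,000 + 48,000 + 20,000 = 316,000
  Less exemption 21,000 → base 295,000
  295,000 × 16% = 47,200

General income tax:
  202,000 × 8% = 16,160
  46,000 × 16% = 7,360
  → 23,520
  Less jobs credit 20,000 → 3,520

47,200 > 3,520, so the alternative floor tax is the binding amount.

47,200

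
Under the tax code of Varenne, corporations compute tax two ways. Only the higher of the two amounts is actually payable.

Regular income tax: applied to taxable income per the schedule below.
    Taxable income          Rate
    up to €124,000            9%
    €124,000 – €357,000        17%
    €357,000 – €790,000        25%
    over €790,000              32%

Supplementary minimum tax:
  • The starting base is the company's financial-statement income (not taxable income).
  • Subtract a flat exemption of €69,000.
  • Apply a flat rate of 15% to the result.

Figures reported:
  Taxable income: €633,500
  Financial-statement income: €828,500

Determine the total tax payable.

€119,895

Regular income tax:
  €124,000 × 9% = €11,160
  €233,000 × 17% = €39,610
  €276,500 × 25% = €69,125
  → €119,895

Supplementary minimum tax:
  Base (financial-statement income): €828,500
  Less exemption €69,000 → base €759,500
  €759,500 × 15% = €113,925

€119,895 > €113,925, so the regular income tax governs.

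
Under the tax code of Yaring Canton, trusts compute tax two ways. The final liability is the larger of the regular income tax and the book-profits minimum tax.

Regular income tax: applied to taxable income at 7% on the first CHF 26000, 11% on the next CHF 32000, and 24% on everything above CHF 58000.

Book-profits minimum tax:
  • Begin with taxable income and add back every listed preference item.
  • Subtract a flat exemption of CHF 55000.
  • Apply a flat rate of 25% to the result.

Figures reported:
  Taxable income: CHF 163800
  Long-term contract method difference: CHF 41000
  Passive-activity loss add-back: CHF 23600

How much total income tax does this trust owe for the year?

CHF 43350

Regular income tax:
  CHF 26000 × 7% = CHF 1820
  CHF 32000 × 11% = CHF 3520
  CHF 105800 × 24% = CHF 25392
  → CHF 30732

Book-profits minimum tax:
  Adjusted income: CHF 163800 + CHF 41000 + CHF 23600 = CHF 228400
  Less exemption CHF 55000 → base CHF 173400
  CHF 173400 × 25% = CHF 43350

CHF 43350 > CHF 30732, so the book-profits minimum tax is the binding amount.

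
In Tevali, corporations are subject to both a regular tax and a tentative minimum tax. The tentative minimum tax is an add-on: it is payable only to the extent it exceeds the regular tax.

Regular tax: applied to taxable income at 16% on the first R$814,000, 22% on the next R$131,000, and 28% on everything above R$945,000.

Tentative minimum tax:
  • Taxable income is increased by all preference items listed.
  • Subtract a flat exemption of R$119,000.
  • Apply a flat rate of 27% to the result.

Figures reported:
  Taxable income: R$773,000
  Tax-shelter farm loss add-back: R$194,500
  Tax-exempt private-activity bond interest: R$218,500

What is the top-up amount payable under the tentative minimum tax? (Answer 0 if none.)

R$164,410

Regular tax:
  R$773,000 × 16% = R$123,680

Tentative minimum tax:
  Adjusted income: R$773,000 + R$194,500 + R$218,500 = R$1,186,000
  Less exemption R$119,000 → base R$1,067,000
  R$1,067,000 × 27% = R$288,090

Excess of tentative minimum tax over regular tax: R$288,090 − R$123,680 = R$164,410.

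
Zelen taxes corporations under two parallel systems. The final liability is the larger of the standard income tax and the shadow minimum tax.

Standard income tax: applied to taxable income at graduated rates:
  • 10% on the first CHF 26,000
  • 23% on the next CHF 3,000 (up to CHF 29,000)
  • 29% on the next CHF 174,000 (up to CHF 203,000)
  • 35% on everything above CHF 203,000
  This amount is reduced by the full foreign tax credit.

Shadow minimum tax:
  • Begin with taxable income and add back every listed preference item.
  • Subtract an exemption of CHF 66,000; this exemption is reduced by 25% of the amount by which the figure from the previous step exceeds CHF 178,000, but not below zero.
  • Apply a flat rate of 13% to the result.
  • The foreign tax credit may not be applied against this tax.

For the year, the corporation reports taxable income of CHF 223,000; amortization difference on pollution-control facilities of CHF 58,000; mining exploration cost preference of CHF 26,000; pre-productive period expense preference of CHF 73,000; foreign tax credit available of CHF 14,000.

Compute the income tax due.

Standard income tax:
  CHF 26,000 × 10% = CHF 2,600
  CHF 3,000 × 23% = CHF 690
  CHF 174,000 × 29% = CHF 50,460
  CHF 20,000 × 35% = CHF 7,000
  → CHF 60,750
  Less foreign tax credit CHF 14,000 → CHF 46,750

Shadow minimum tax:
  Adjusted income: CHF 223,000 + CHF 58,000 + CHF 26,000 + CHF 73,000 = CHF 380,000
  Exemption: CHF 66,000 − 25% × (CHF 380,000 − CHF 178,000) = CHF 66,000 − CHF 50,500 = CHF 15,500
  Base: CHF 380,000 − CHF 15,500 = CHF 364,500
  CHF 364,500 × 13% = CHF 47,385

CHF 47,385 > CHF 46,750, so the shadow minimum tax is the binding amount.

CHF 47,385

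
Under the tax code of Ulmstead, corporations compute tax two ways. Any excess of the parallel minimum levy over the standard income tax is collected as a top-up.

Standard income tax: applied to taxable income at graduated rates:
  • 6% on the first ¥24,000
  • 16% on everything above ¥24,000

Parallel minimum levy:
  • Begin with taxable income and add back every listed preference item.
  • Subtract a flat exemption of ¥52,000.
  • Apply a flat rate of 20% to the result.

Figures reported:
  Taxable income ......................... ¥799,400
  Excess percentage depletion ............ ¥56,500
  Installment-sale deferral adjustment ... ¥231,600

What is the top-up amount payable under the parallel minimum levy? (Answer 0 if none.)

Standard income tax:
  ¥24,000 × 6% = ¥1,440
  ¥775,400 × 16% = ¥124,064
  → ¥125,504

Parallel minimum levy:
  Adjusted income: ¥799,400 + ¥56,500 + ¥231,600 = ¥1,087,500
  Less exemption ¥52,000 → base ¥1,035,500
  ¥1,035,500 × 20% = ¥207,100

Excess of parallel minimum levy over standard income tax: ¥207,100 − ¥125,504 = ¥81,596.

¥81,596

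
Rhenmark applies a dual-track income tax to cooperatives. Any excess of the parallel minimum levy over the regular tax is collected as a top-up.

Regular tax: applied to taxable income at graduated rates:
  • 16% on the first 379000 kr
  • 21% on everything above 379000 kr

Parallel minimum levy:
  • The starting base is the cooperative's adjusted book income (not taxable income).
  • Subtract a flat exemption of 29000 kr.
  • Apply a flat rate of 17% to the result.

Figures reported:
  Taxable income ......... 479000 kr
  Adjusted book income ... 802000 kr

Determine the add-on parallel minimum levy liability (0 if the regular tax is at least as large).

49770 kr

Parallel minimum levy:
  Base (adjusted book income): 802000 kr
  Less exemption 29000 kr → base 773000 kr
  773000 kr × 17% = 131410 kr

Regular tax:
  379000 kr × 16% = 60640 kr
  100000 kr × 21% = 21000 kr
  → 81640 kr

Excess of parallel minimum levy over regular tax: 131410 kr − 81640 kr = 49770 kr.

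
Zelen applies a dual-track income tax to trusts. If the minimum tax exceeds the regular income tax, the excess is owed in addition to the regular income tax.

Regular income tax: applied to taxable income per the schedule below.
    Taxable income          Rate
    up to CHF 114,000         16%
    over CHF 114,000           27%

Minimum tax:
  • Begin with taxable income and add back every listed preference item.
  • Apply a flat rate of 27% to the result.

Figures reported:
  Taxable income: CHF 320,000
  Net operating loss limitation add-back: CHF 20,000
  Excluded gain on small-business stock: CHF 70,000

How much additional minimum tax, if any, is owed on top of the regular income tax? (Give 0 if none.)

CHF 36,840

Regular income tax:
  CHF 114,000 × 16% = CHF 18,240
  CHF 206,000 × 27% = CHF 55,620
  → CHF 73,860

Minimum tax:
  Adjusted income: CHF 320,000 + CHF 20,000 + CHF 70,000 = CHF 410,000
  CHF 410,000 × 27% = CHF 110,700

Excess of minimum tax over regular income tax: CHF 110,700 − CHF 73,860 = CHF 36,840.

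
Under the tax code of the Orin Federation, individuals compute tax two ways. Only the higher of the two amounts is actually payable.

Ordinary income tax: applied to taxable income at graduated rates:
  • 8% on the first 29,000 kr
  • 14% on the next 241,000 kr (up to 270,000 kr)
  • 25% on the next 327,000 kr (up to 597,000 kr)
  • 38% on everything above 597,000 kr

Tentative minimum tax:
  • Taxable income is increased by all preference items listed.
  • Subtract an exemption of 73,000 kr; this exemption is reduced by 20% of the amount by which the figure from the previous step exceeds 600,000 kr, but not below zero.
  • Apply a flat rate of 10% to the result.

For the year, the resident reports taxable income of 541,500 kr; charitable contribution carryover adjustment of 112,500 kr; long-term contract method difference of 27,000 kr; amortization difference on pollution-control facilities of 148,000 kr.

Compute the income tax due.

Tentative minimum tax:
  Adjusted income: 541,500 kr + 112,500 kr + 27,000 kr + 148,000 kr = 829,000 kr
  Exemption: 73,000 kr − 20% × (829,000 kr − 600,000 kr) = 73,000 kr − 45,800 kr = 27,200 kr
  Base: 829,000 kr − 27,200 kr = 801,800 kr
  801,800 kr × 10% = 80,180 kr

Ordinary income tax:
  29,000 kr × 8% = 2,320 kr
  241,000 kr × 14% = 33,740 kr
  271,500 kr × 25% = 67,875 kr
  → 103,935 kr

103,935 kr > 80,180 kr, so the ordinary income tax governs.

103,935 kr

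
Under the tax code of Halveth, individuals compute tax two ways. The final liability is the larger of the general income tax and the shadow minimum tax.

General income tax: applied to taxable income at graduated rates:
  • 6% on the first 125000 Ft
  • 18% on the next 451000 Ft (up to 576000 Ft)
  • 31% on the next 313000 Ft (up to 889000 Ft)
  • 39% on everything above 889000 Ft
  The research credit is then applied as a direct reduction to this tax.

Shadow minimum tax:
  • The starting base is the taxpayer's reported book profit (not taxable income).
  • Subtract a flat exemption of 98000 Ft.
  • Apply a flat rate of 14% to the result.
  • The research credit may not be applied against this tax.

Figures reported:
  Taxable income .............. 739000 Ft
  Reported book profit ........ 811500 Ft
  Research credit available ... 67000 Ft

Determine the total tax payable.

Shadow minimum tax:
  Base (reported book profit): 811500 Ft
  Less exemption 98000 Ft → base 713500 Ft
  713500 Ft × 14% = 99890 Ft

General income tax:
  125000 Ft × 6% = 7500 Ft
  451000 Ft × 18% = 81180 Ft
  163000 Ft × 31% = 50530 Ft
  → 139210 Ft
  Less research credit 67000 Ft → 72210 Ft

99890 Ft > 72210 Ft, so the shadow minimum tax is the binding amount.

99890 Ft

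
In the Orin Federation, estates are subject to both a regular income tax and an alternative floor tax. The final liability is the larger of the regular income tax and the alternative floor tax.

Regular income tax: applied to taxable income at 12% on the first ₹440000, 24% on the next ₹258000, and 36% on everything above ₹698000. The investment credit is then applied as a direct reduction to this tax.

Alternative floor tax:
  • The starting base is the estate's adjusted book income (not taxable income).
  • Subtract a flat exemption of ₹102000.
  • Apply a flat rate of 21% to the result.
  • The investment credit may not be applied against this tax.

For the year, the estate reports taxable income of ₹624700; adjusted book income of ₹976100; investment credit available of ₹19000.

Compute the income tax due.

Regular income tax:
  ₹440000 × 12% = ₹52800
  ₹184700 × 24% = ₹44328
  → ₹97128
  Less investment credit ₹19000 → ₹78128

Alternative floor tax:
  Base (adjusted book income): ₹976100
  Less exemption ₹102000 → base ₹874100
  ₹874100 × 21% = ₹183561

₹183561 > ₹78128, so the alternative floor tax is the binding amount.

₹183561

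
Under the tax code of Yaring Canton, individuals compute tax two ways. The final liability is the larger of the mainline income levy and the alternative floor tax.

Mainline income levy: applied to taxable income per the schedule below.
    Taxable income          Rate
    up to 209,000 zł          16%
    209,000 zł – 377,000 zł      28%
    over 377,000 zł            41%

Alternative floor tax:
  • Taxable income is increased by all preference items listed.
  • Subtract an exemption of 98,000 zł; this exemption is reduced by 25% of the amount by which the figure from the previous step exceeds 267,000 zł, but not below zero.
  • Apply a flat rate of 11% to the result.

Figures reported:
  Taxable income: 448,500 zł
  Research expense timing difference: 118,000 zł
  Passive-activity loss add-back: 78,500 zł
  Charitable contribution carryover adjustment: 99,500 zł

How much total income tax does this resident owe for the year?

Mainline income levy:
  209,000 zł × 16% = 33,440 zł
  168,000 zł × 28% = 47,040 zł
  71,500 zł × 41% = 29,315 zł
  → 109,795 zł

Alternative floor tax:
  Adjusted income: 448,500 zł + 118,000 zł + 78,500 zł + 99,500 zł = 744,500 zł
  Exemption: 25% × (744,500 zł − 267,000 zł) = 119,375 zł ≥ 98,000 zł, so the exemption is fully phased out
  Base: 744,500 zł − 0 zł = 744,500 zł
  744,500 zł × 11% = 81,895 zł

109,795 zł > 81,895 zł, so the mainline income levy governs.

109,795 zł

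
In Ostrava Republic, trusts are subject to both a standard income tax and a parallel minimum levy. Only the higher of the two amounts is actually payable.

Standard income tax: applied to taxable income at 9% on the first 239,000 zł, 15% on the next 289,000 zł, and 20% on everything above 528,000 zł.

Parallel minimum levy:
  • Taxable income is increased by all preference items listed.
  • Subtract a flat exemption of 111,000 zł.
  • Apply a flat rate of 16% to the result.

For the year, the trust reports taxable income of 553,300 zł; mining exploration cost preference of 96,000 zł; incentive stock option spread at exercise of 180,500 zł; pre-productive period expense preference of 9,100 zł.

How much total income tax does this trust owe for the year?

Standard income tax:
  239,000 zł × 9% = 21,510 zł
  289,000 zł × 15% = 43,350 zł
  25,300 zł × 20% = 5,060 zł
  → 69,920 zł

Parallel minimum levy:
  Adjusted income: 553,300 zł + 96,000 zł + 180,500 zł + 9,100 zł = 838,900 zł
  Less exemption 111,000 zł → base 727,900 zł
  727,900 zł × 16% = 116,464 zł

116,464 zł > 69,920 zł, so the parallel minimum levy is the binding amount.

116,464 zł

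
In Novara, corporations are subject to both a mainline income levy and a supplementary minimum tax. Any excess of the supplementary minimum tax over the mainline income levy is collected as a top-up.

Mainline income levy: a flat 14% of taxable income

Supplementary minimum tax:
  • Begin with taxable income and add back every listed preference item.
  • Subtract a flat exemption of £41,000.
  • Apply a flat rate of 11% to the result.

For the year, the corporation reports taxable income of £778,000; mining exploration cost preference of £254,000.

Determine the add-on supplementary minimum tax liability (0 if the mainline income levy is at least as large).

£90

Supplementary minimum tax:
  Adjusted income: £778,000 + £254,000 = £1,032,000
  Less exemption £41,000 → base £991,000
  £991,000 × 11% = £109,010

Mainline income levy:
  £778,000 × 14% = £108,920

Excess of supplementary minimum tax over mainline income levy: £109,010 − £108,920 = £90.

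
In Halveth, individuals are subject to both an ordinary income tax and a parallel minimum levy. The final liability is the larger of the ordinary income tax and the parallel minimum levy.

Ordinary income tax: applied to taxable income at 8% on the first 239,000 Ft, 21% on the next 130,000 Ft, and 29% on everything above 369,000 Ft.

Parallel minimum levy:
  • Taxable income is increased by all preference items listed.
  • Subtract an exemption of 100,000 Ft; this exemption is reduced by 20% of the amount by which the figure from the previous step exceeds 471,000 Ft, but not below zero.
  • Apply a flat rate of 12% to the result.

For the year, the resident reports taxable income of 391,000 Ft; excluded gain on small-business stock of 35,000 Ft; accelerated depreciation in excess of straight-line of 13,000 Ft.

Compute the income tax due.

Parallel minimum levy:
  Adjusted income: 391,000 Ft + 35,000 Ft + 13,000 Ft = 439,000 Ft
  Exemption: 439,000 Ft ≤ 471,000 Ft, so full 100,000 Ft applies
  Base: 439,000 Ft − 100,000 Ft = 339,000 Ft
  339,000 Ft × 12% = 40,680 Ft

Ordinary income tax:
  239,000 Ft × 8% = 19,120 Ft
  130,000 Ft × 21% = 27,300 Ft
  22,000 Ft × 29% = 6,380 Ft
  → 52,800 Ft

52,800 Ft > 40,680 Ft, so the ordinary income tax governs.

52,800 Ft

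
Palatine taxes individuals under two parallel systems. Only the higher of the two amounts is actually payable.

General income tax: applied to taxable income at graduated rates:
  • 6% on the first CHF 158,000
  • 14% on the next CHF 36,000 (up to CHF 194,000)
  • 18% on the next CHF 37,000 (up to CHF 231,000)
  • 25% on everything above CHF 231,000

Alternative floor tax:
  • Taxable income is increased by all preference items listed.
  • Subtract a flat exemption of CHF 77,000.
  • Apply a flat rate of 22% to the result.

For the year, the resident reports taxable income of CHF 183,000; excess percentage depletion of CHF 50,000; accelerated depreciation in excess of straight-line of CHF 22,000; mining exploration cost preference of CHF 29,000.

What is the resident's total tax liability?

CHF 45,540

Alternative floor tax:
  Adjusted income: CHF 183,000 + CHF 50,000 + CHF 22,000 + CHF 29,000 = CHF 284,000
  Less exemption CHF 77,000 → base CHF 207,000
  CHF 207,000 × 22% = CHF 45,540

General income tax:
  CHF 158,000 × 6% = CHF 9,480
  CHF 25,000 × 14% = CHF 3,500
  → CHF 12,980

CHF 45,540 > CHF 12,980, so the alternative floor tax is the binding amount.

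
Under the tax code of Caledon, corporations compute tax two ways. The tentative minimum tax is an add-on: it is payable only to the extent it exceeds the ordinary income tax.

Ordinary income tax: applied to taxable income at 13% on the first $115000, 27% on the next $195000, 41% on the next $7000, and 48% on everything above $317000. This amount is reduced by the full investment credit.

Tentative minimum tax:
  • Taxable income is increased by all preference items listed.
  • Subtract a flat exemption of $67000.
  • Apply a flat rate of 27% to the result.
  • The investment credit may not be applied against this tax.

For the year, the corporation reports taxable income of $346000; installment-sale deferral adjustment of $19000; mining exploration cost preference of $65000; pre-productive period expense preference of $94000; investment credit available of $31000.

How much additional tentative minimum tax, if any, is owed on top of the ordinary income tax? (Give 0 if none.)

Tentative minimum tax:
  Adjusted income: $346000 + $19000 + $65000 + $94000 = $524000
  Less exemption $67000 → base $457000
  $457000 × 27% = $123390

Ordinary income tax:
  $115000 × 13% = $14950
  $195000 × 27% = $52650
  $7000 × 41% = $2870
  $29000 × 48% = $13920
  → $84390
  Less investment credit $31000 → $53390

Excess of tentative minimum tax over ordinary income tax: $123390 − $53390 = $70000.

$70000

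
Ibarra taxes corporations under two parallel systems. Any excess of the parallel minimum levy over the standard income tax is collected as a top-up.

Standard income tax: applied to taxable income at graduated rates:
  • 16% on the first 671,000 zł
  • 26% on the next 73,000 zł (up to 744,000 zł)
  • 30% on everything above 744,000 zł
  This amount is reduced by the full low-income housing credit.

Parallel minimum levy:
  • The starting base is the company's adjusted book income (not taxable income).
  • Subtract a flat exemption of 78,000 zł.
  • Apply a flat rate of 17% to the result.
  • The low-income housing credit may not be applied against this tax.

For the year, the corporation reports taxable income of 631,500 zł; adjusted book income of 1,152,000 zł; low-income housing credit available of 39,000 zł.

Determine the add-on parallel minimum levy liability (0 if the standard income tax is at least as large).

120,540 zł

Standard income tax:
  631,500 zł × 16% = 101,040 zł
  Less low-income housing credit 39,000 zł → 62,040 zł

Parallel minimum levy:
  Base (adjusted book income): 1,152,000 zł
  Less exemption 78,000 zł → base 1,074,000 zł
  1,074,000 zł × 17% = 182,580 zł

Excess of parallel minimum levy over standard income tax: 182,580 zł − 62,040 zł = 120,540 zł.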